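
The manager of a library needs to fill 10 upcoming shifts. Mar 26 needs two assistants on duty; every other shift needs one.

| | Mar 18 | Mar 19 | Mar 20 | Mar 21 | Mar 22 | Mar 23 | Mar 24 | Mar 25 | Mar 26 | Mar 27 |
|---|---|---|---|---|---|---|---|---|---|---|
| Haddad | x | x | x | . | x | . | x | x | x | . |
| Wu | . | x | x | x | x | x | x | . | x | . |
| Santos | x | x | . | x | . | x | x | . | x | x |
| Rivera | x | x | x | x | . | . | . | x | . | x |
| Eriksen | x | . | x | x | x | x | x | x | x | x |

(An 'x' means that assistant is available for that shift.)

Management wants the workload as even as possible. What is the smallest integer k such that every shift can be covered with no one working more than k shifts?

With 5 assistants and 11 worker-slots to fill, someone must work at least ⌈11/5⌉ = 3 shifts, so k ≥ 3.
k = 3 works: Mar 18→Haddad, Mar 19→Wu, Mar 20→Wu, Mar 21→Santos, Mar 22→Haddad, Mar 23→Wu, Mar 24→Eriksen, Mar 25→Haddad, Mar 26→Santos+Eriksen, Mar 27→Santos.
Loads: Haddad 3, Wu 3, Santos 3, Rivera 0, Eriksen 2 — all ≤ 3.

3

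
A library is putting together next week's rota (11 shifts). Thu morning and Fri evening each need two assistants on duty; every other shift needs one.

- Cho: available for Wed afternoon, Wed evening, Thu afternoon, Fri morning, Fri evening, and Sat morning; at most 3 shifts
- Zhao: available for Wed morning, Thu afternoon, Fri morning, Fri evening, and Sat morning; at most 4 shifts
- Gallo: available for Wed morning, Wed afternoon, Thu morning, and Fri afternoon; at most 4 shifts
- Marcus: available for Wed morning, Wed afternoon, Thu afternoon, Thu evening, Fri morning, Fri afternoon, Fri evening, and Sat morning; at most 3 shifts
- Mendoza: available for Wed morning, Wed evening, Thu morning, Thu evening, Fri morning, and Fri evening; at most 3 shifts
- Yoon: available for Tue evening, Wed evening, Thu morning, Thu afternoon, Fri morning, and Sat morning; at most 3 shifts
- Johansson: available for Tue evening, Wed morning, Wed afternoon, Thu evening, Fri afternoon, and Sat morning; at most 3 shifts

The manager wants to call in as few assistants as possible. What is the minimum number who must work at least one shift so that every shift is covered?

4

13 slots to fill and no one can take more than 4, so at least ⌈13/4⌉ = 4 assistants are needed.
Cho, Gallo, Marcus, and Yoon alone can cover everything: Tue evening→Yoon, Wed morning→Gallo, Wed afternoon→Gallo, Wed evening→Cho, Thu morning→Gallo+Yoon, Thu afternoon→Cho, Thu evening→Marcus, Fri morning→Marcus, Fri afternoon→Gallo, Fri evening→Cho+Marcus, Sat morning→Yoon.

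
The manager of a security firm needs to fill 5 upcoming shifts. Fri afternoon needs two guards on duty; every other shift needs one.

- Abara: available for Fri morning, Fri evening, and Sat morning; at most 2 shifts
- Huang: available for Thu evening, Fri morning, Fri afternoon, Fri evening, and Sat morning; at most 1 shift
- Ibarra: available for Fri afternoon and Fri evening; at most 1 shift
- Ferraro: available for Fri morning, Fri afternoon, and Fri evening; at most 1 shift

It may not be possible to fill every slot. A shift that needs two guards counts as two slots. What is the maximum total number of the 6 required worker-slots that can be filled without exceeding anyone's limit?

Total capacity across all guards is 2+1+1+1 = 5, and 6 slots are needed, so at most 5 can be filled.
An assignment achieving 5: Thu evening→Huang, Fri morning→Abara, Fri afternoon→Ibarra+Ferraro, Sat morning→Abara.
Loads: Abara 2/2, Huang 1/1, Ibarra 1/1, Ferraro 1/1.

5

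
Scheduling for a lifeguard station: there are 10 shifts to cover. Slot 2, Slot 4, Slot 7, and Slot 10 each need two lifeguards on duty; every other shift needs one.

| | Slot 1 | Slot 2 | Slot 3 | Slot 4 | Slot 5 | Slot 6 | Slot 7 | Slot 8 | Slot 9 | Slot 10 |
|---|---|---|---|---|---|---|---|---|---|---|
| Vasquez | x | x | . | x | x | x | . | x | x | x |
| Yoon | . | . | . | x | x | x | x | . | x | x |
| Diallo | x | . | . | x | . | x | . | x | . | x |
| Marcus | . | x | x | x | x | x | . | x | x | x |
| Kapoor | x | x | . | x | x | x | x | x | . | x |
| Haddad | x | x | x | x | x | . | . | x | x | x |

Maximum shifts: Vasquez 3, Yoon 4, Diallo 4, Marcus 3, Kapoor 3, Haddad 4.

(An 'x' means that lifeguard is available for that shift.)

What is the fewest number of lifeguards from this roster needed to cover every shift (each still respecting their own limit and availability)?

4

14 slots to fill and no one can take more than 4, so at least ⌈14/4⌉ = 4 lifeguards are needed.
Vasquez, Yoon, Kapoor, and Haddad alone can cover everything: Slot 1→Vasquez, Slot 2→Vasquez+Kapoor, Slot 3→Haddad, Slot 4→Yoon+Haddad, Slot 5→Haddad, Slot 6→Vasquez, Slot 7→Yoon+Kapoor, Slot 8→Kapoor, Slot 9→Yoon, Slot 10→Yoon+Haddad.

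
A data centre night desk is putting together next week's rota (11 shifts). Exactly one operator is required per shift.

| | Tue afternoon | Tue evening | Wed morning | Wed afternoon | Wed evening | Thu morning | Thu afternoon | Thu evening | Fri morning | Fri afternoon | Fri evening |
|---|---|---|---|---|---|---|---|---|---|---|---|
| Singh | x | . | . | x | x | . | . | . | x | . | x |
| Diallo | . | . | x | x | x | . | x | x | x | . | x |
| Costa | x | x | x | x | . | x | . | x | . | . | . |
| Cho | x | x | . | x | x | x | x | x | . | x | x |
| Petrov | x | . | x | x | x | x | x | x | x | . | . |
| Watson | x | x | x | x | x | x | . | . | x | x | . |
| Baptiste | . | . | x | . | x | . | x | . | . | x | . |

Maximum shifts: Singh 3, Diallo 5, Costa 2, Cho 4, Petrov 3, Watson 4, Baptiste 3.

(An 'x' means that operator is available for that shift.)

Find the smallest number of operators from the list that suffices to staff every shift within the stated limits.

3

11 slots to fill and no one can take more than 5, so at least ⌈11/5⌉ = 3 operators are needed.
Singh, Diallo, and Cho alone can cover everything: Tue afternoon→Singh, Tue evening→Cho, Wed morning→Diallo, Wed afternoon→Singh, Wed evening→Diallo, Thu morning→Cho, Thu afternoon→Diallo, Thu evening→Diallo, Fri morning→Singh, Fri afternoon→Cho, Fri evening→Diallo.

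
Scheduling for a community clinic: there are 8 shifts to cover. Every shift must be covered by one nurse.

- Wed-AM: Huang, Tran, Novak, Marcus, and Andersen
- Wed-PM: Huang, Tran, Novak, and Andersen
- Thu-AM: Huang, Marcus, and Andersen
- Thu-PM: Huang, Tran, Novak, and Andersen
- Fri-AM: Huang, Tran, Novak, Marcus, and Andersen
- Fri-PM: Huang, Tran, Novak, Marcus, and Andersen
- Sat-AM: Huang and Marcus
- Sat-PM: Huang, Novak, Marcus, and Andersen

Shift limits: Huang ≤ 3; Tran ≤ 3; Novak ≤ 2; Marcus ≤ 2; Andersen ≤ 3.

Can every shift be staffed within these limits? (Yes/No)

Yes

One valid schedule: Wed-AM→Tran, Wed-PM→Huang, Thu-AM→Huang, Thu-PM→Tran, Fri-AM→Tran, Fri-PM→Novak, Sat-AM→Huang, Sat-PM→Novak.
Loads: Huang 3/3, Tran 3/3, Novak 2/2, Marcus 0/2, Andersen 0/3 — all within limits.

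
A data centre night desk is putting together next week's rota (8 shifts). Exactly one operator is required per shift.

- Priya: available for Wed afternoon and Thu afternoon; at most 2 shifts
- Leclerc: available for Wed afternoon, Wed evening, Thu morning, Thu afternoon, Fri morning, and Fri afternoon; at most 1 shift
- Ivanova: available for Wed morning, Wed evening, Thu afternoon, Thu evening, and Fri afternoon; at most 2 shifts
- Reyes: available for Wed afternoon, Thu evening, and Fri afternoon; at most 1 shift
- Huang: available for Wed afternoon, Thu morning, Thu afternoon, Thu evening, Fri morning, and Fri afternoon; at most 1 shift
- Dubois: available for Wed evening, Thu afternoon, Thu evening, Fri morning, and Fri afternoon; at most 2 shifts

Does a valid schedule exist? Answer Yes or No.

Yes

Wed morning can only be covered by Ivanova, so that assignment is forced.
One valid schedule: Wed morning→Ivanova, Wed afternoon→Priya, Wed evening→Ivanova, Thu morning→Leclerc, Thu afternoon→Priya, Thu evening→Reyes, Fri morning→Huang, Fri afternoon→Dubois.
Loads: Priya 2/2, Leclerc 1/1, Ivanova 2/2, Reyes 1/1, Huang 1/1, Dubois 1/2 — all within limits.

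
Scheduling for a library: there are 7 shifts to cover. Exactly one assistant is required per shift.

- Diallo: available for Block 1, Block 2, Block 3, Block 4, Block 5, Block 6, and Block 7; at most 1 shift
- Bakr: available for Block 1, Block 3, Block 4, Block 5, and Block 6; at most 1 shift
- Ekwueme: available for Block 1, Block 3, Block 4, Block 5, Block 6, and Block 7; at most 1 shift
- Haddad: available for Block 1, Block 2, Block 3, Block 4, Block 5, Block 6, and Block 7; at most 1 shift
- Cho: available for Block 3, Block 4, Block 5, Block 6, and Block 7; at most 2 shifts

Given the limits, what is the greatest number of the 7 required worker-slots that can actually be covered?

6

Total capacity across all assistants is 1+1+1+1+2 = 6, and 7 slots are needed, so at most 6 can be filled.
An assignment achieving 6: Block 1→Bakr, Block 2→Diallo, Block 3→Haddad, Block 4→Cho, Block 5→Cho, Block 7→Ekwueme.
Loads: Diallo 1/1, Bakr 1/1, Ekwueme 1/1, Haddad 1/1, Cho 2/2.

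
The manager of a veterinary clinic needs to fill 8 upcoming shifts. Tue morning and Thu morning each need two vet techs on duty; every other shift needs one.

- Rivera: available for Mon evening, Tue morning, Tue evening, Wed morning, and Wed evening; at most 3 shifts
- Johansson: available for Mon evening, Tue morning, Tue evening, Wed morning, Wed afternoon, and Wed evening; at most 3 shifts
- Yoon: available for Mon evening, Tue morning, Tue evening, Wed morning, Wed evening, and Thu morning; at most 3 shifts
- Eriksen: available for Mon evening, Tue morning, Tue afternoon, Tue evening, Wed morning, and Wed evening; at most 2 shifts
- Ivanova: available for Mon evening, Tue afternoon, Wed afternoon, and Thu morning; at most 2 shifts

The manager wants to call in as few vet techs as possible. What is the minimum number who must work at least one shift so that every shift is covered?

4

10 slots to fill and no one can take more than 3, so at least ⌈10/3⌉ = 4 vet techs are needed.
Rivera, Johansson, Yoon, and Ivanova alone can cover everything: Mon evening→Yoon, Tue morning→Rivera+Johansson, Tue afternoon→Ivanova, Tue evening→Rivera, Wed morning→Rivera, Wed afternoon→Johansson, Wed evening→Johansson, Thu morning→Yoon+Ivanova.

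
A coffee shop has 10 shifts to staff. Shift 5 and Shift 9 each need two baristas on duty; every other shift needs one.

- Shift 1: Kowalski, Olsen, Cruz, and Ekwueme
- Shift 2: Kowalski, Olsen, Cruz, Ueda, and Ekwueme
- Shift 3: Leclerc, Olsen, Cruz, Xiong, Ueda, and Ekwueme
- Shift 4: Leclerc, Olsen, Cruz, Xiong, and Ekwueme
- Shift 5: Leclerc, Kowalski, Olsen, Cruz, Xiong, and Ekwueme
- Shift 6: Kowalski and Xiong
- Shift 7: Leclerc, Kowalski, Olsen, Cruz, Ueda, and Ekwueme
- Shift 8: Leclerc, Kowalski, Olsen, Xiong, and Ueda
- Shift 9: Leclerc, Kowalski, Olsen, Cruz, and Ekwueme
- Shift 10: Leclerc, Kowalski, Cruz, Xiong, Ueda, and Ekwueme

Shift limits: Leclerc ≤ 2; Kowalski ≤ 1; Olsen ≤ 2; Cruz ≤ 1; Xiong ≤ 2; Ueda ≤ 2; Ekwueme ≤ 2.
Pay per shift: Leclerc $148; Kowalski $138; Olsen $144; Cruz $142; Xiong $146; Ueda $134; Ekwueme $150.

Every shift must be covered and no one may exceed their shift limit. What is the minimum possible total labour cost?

$1724

Picking the cheapest available barista for each shift independently would cost $1648, but that ignores the shift limits.
An optimal schedule: Shift 1→Olsen, Shift 2→Olsen, Shift 3→Xiong, Shift 4→Leclerc, Shift 5→Xiong+Ekwueme, Shift 6→Kowalski, Shift 7→Ueda, Shift 8→Leclerc, Shift 9→Cruz+Ekwueme, Shift 10→Ueda.
Total: 144 + 144 + 146 + 148 + 146 + 150 + 138 + 134 + 148 + 142 + 150 + 134 = $1724.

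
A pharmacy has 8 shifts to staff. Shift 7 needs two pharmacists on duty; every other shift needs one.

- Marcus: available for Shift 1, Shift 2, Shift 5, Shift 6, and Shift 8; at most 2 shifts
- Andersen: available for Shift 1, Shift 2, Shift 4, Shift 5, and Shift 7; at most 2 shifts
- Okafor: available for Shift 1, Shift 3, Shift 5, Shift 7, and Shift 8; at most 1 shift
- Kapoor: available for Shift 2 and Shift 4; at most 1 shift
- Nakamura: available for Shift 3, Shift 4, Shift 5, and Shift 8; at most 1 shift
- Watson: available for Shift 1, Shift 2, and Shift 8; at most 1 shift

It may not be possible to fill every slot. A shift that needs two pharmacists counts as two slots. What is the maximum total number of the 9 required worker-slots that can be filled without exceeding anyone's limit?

Total capacity across all pharmacists is 2+2+1+1+1+1 = 8, and 9 slots are needed, so at most 8 can be filled.
An assignment achieving 8: Shift 1→Marcus, Shift 2→Kapoor, Shift 3→Okafor, Shift 4→Andersen, Shift 5→Nakamura, Shift 6→Marcus, Shift 7→Andersen, Shift 8→Watson.
Loads: Marcus 2/2, Andersen 2/2, Okafor 1/1, Kapoor 1/1, Nakamura 1/1, Watson 1/1.

8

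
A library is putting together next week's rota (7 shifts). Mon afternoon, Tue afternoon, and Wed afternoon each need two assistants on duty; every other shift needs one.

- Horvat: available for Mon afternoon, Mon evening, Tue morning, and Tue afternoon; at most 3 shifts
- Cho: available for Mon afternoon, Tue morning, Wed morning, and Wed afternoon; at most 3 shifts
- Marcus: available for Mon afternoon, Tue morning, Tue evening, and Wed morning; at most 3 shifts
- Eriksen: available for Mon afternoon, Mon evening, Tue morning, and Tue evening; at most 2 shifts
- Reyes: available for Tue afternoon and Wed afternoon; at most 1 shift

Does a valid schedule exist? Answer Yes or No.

Total capacity is 12 and 10 slots are needed, so capacity alone doesn't rule it out.
Shifts {Tue afternoon, Wed afternoon} need 4 worker-slots in total, but the assistants available for any of those shifts (Horvat, Cho, and Reyes) can supply at most 3 among them. So no valid schedule exists.

No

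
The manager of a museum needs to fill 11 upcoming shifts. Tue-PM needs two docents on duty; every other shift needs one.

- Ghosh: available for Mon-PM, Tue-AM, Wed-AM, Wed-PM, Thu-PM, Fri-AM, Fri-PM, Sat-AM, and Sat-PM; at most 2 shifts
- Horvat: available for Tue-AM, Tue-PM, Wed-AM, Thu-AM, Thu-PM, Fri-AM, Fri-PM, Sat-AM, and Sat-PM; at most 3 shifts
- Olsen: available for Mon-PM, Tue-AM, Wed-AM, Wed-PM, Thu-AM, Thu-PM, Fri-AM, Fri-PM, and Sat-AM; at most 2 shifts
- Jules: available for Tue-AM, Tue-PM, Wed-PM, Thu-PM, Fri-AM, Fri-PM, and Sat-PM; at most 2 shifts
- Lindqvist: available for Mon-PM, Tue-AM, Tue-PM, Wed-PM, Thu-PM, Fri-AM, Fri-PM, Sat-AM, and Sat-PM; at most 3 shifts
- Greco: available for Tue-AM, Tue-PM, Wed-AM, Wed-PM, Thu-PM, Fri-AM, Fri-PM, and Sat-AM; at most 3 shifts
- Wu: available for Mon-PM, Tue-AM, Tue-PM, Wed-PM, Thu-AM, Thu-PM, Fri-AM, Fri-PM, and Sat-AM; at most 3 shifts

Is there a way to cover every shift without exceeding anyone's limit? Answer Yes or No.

Yes

One valid schedule: Mon-PM→Ghosh, Tue-AM→Olsen, Tue-PM→Lindqvist+Greco, Wed-AM→Ghosh, Wed-PM→Olsen, Thu-AM→Horvat, Thu-PM→Jules, Fri-AM→Jules, Fri-PM→Lindqvist, Sat-AM→Horvat, Sat-PM→Horvat.
Loads: Ghosh 2/2, Horvat 3/3, Olsen 2/2, Jules 2/2, Lindqvist 2/3, Greco 1/3, Wu 0/3 — all within limits.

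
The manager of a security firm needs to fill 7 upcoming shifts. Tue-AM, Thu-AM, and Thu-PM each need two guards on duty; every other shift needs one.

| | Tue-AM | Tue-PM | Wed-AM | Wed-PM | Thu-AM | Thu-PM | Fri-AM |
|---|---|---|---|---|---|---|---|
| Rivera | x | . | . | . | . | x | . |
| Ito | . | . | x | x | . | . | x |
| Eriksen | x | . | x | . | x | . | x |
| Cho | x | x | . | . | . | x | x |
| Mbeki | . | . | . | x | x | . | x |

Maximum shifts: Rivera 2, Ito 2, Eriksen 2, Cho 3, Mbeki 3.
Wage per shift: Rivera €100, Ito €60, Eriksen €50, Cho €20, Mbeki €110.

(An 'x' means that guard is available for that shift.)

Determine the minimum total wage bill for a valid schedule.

Tue-PM can only be covered by Cho, so that assignment is forced.
Thu-AM can only be covered by Eriksen and Mbeki, so that assignment is forced.
Thu-PM can only be covered by Rivera and Cho, so that assignment is forced.
Picking the cheapest available guard for each shift independently would cost €500, but that ignores the shift limits.
An optimal schedule: Tue-AM→Rivera+Eriksen, Tue-PM→Cho, Wed-AM→Ito, Wed-PM→Ito, Thu-AM→Eriksen+Mbeki, Thu-PM→Rivera+Cho, Fri-AM→Cho.
Total: 100 + 50 + 20 + 60 + 60 + 50 + 110 + 100 + 20 + 20 = €590.

€590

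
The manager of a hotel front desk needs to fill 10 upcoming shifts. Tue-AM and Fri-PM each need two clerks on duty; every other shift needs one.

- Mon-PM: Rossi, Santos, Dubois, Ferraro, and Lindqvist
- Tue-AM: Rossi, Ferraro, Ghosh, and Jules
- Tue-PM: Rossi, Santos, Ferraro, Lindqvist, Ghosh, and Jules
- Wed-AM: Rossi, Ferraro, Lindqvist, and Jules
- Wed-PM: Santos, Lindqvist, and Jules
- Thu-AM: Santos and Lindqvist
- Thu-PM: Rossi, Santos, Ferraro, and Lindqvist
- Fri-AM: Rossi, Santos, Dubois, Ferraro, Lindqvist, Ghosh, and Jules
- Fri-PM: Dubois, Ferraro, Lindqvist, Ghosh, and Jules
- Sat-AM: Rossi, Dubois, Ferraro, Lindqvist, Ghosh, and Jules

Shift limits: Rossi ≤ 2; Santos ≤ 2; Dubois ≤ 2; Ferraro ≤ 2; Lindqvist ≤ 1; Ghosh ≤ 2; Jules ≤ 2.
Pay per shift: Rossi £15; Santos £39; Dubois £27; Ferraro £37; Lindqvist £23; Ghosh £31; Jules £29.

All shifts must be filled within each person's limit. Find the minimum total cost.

£340

Picking the cheapest available clerk for each shift independently would cost £230, but that ignores the shift limits.
An optimal schedule: Mon-PM→Dubois, Tue-AM→Jules+Ghosh, Tue-PM→Ghosh, Wed-AM→Rossi, Wed-PM→Jules, Thu-AM→Lindqvist, Thu-PM→Rossi, Fri-AM→Santos, Fri-PM→Dubois+Ferraro, Sat-AM→Ferraro.
Total: 27 + 29 + 31 + 31 + 15 + 29 + 23 + 15 + 39 + 27 + 37 + 37 = £340.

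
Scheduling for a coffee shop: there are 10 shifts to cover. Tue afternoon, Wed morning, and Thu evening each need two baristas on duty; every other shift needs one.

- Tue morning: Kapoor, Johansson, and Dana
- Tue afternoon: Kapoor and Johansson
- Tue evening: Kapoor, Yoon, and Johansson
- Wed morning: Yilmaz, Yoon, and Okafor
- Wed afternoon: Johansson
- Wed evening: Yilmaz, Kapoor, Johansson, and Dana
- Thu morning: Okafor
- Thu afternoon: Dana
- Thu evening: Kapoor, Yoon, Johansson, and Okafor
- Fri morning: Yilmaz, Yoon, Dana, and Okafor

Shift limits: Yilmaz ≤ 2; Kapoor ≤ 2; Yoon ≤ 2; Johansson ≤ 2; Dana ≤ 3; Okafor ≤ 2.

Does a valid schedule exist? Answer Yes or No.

Yes

Tue afternoon can only be covered by Kapoor and Johansson, so that assignment is forced.
Wed afternoon can only be covered by Johansson, so that assignment is forced.
Thu morning can only be covered by Okafor, so that assignment is forced.
One valid schedule: Tue morning→Dana, Tue afternoon→Kapoor+Johansson, Tue evening→Kapoor, Wed morning→Yilmaz+Yoon, Wed afternoon→Johansson, Wed evening→Yilmaz, Thu morning→Okafor, Thu afternoon→Dana, Thu evening→Yoon+Okafor, Fri morning→Dana.
Loads: Yilmaz 2/2, Kapoor 2/2, Yoon 2/2, Johansson 2/2, Dana 3/3, Okafor 2/2 — all within limits.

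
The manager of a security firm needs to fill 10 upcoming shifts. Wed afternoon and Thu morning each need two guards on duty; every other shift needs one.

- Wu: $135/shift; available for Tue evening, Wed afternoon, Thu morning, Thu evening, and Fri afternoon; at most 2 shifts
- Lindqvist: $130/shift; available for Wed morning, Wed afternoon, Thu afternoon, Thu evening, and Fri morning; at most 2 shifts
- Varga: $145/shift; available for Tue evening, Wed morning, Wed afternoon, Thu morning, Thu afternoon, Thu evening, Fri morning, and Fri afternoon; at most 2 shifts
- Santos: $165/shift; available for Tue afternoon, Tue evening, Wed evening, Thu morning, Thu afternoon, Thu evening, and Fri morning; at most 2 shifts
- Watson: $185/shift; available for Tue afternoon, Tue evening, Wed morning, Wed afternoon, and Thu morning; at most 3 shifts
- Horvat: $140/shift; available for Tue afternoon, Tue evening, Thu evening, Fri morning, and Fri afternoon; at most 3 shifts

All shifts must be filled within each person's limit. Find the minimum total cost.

$1755

Wed evening can only be covered by Santos, so that assignment is forced.
Picking the cheapest available guard for each shift independently would cost $1640, but that ignores the shift limits.
An optimal schedule: Tue afternoon→Horvat, Tue evening→Wu, Wed morning→Lindqvist, Wed afternoon→Varga+Watson, Wed evening→Santos, Thu morning→Varga+Santos, Thu afternoon→Lindqvist, Thu evening→Horvat, Fri morning→Horvat, Fri afternoon→Wu.
Total: 140 + 135 + 130 + 145 + 185 + 165 + 145 + 165 + 130 + 140 + 140 + 135 = $1755.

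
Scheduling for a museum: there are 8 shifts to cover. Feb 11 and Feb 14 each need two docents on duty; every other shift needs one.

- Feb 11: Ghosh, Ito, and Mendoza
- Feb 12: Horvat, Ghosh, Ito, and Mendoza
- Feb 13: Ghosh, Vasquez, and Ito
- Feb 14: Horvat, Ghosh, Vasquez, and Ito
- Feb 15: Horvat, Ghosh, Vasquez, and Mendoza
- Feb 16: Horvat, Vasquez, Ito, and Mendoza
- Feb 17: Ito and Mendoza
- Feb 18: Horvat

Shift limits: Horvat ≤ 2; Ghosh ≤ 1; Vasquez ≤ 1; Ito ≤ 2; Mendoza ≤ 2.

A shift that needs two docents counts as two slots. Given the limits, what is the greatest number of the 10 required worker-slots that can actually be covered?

Total capacity across all docents is 2+1+1+2+2 = 8, and 10 slots are needed, so at most 8 can be filled.
An assignment achieving 8: Feb 11→Ghosh+Ito, Feb 12→Horvat, Feb 13→Vasquez, Feb 15→Mendoza, Feb 16→Mendoza, Feb 17→Ito, Feb 18→Horvat.
Loads: Horvat 2/2, Ghosh 1/1, Vasquez 1/1, Ito 2/2, Mendoza 2/2.

8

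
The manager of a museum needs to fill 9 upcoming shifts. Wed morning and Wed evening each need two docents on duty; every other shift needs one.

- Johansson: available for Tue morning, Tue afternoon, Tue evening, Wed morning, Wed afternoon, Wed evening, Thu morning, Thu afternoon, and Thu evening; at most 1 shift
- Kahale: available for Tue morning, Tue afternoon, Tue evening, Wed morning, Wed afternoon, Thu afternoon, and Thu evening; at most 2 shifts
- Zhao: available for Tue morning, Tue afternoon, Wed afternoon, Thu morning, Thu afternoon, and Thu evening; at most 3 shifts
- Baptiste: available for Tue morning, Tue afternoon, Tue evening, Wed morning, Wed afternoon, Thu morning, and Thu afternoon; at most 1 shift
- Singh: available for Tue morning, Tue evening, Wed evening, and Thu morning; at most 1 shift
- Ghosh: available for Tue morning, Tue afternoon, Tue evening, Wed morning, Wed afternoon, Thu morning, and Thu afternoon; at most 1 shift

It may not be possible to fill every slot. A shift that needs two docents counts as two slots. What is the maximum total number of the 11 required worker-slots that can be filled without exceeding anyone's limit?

9

Total capacity across all docents is 1+2+3+1+1+1 = 9, and 11 slots are needed, so at most 9 can be filled.
An assignment achieving 9: Tue afternoon→Zhao, Tue evening→Ghosh, Wed morning→Kahale+Baptiste, Wed afternoon→Zhao, Wed evening→Johansson+Singh, Thu morning→Zhao, Thu evening→Kahale.
Loads: Johansson 1/1, Kahale 2/2, Zhao 3/3, Baptiste 1/1, Singh 1/1, Ghosh 1/1.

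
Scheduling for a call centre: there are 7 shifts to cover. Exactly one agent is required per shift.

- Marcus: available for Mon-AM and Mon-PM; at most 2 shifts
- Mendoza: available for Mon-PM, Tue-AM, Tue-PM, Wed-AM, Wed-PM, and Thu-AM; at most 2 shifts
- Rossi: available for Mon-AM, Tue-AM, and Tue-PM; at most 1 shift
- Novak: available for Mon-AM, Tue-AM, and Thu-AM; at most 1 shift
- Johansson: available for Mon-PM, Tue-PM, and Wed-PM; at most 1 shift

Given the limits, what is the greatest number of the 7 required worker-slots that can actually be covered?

Total capacity across all agents is 2+2+1+1+1 = 7, and 7 slots are needed, so at most 7 can be filled.
An assignment achieving 7: Mon-AM→Marcus, Mon-PM→Marcus, Tue-AM→Rossi, Tue-PM→Johansson, Wed-AM→Mendoza, Wed-PM→Mendoza, Thu-AM→Novak.
Loads: Marcus 2/2, Mendoza 2/2, Rossi 1/1, Novak 1/1, Johansson 1/1.

7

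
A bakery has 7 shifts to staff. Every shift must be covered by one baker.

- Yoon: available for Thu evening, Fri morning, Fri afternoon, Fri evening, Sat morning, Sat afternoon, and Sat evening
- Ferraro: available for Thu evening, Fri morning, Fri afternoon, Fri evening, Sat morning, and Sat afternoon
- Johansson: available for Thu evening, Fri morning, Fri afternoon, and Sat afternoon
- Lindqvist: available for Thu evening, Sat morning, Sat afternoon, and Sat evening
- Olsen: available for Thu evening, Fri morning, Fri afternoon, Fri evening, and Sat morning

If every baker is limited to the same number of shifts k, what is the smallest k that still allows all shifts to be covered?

2

With 5 bakers and 7 worker-slots to fill, someone must work at least ⌈7/5⌉ = 2 shifts, so k ≥ 2.
k = 2 works: Thu evening→Johansson, Fri morning→Ferraro, Fri afternoon→Ferraro, Fri evening→Yoon, Sat morning→Lindqvist, Sat afternoon→Johansson, Sat evening→Yoon.
Loads: Yoon 2, Ferraro 2, Johansson 2, Lindqvist 1, Olsen 0 — all ≤ 2.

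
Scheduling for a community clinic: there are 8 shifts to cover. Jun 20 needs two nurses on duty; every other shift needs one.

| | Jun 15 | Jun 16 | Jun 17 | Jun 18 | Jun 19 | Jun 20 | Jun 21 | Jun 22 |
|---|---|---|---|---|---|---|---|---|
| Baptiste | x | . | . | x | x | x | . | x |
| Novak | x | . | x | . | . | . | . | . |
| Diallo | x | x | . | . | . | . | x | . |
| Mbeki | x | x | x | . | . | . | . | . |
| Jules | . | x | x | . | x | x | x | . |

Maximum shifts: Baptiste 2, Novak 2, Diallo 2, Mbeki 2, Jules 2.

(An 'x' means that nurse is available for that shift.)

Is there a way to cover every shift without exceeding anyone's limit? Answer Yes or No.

No

Total capacity is 10 and 9 slots are needed, so capacity alone doesn't rule it out.
Shifts {Jun 18, Jun 20, Jun 22} need 4 worker-slots in total, but the nurses available for any of those shifts (Baptiste and Jules) can supply at most 3 among them. So no valid schedule exists.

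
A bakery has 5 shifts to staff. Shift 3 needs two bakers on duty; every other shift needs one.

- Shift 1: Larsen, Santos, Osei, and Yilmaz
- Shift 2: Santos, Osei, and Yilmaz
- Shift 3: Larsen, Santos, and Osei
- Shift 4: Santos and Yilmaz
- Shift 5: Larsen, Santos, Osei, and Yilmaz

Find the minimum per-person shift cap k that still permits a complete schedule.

2

With 4 bakers and 6 worker-slots to fill, someone must work at least ⌈6/4⌉ = 2 shifts, so k ≥ 2.
k = 2 works: Shift 1→Larsen, Shift 2→Santos, Shift 3→Larsen+Osei, Shift 4→Santos, Shift 5→Osei.
Loads: Larsen 2, Santos 2, Osei 2, Yilmaz 0 — all ≤ 2.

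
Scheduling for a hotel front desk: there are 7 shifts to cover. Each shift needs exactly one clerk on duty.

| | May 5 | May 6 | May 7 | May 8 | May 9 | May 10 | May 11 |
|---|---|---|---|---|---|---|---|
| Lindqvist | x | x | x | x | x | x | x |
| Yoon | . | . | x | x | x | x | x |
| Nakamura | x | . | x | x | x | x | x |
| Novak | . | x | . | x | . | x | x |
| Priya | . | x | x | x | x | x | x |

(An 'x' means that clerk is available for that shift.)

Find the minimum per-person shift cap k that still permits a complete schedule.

2

With 5 clerks and 7 worker-slots to fill, someone must work at least ⌈7/5⌉ = 2 shifts, so k ≥ 2.
k = 2 works: May 5→Lindqvist, May 6→Lindqvist, May 7→Yoon, May 8→Nakamura, May 9→Yoon, May 10→Nakamura, May 11→Novak.
Loads: Lindqvist 2, Yoon 2, Nakamura 2, Novak 1, Priya 0 — all ≤ 2.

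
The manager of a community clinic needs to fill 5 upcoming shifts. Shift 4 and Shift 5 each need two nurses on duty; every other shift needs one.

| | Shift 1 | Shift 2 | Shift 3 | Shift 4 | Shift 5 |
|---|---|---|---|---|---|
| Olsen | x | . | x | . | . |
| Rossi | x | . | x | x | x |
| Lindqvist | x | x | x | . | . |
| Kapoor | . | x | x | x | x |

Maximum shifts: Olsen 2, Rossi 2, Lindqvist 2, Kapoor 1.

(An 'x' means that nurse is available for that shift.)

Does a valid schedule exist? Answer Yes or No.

No

Total capacity is 7 and 7 slots are needed, so capacity alone doesn't rule it out.
Shifts {Shift 4, Shift 5} need 4 worker-slots in total, but the nurses available for any of those shifts (Rossi and Kapoor) can supply at most 3 among them. So no valid schedule exists.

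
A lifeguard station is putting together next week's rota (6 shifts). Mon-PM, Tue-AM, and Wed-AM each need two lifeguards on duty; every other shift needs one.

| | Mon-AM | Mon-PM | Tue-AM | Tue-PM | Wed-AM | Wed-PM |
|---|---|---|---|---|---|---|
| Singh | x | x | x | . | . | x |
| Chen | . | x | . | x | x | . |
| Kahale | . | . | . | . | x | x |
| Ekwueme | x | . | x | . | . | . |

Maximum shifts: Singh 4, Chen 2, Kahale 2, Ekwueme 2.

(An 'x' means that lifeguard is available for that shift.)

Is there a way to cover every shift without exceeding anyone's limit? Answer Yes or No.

Total capacity is 10 and 9 slots are needed, so capacity alone doesn't rule it out.
Shifts {Mon-PM, Tue-PM, Wed-AM} need 5 worker-slots in total, but the lifeguards available for any of those shifts (Singh, Chen, and Kahale) can supply at most 4 among them. So no valid schedule exists.

No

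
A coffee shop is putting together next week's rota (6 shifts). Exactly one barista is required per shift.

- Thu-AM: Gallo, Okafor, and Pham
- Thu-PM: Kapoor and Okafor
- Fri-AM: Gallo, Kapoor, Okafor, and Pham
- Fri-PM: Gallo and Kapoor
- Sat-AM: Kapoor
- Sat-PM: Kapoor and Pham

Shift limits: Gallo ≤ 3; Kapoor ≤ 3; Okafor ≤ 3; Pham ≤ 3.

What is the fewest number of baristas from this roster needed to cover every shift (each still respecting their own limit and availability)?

6 slots to fill and no one can take more than 3, so at least ⌈6/3⌉ = 2 baristas are needed.
Gallo and Kapoor alone can cover everything: Thu-AM→Gallo, Thu-PM→Kapoor, Fri-AM→Gallo, Fri-PM→Gallo, Sat-AM→Kapoor, Sat-PM→Kapoor.

2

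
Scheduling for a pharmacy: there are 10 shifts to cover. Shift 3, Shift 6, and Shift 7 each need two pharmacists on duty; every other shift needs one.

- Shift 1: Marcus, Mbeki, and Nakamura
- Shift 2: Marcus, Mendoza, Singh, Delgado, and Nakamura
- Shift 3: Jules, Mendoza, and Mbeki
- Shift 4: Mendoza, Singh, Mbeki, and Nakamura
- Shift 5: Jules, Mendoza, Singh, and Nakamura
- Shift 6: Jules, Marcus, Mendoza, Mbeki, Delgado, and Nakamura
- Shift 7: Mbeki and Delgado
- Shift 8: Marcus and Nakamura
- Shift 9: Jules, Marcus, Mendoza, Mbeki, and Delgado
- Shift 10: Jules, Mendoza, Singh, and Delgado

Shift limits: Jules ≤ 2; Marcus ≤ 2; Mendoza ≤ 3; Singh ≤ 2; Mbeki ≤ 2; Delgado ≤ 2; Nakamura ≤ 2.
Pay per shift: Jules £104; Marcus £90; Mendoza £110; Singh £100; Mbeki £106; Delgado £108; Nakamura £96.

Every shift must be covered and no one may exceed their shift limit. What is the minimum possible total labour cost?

£1318

Shift 7 can only be covered by Mbeki and Delgado, so that assignment is forced.
Picking the cheapest available pharmacist for each shift independently would cost £1262, but that ignores the shift limits.
An optimal schedule: Shift 1→Marcus, Shift 2→Singh, Shift 3→Jules+Mbeki, Shift 4→Nakamura, Shift 5→Nakamura, Shift 6→Delgado+Mendoza, Shift 7→Mbeki+Delgado, Shift 8→Marcus, Shift 9→Jules, Shift 10→Singh.
Total: 90 + 100 + 104 + 106 + 96 + 96 + 108 + 110 + 106 + 108 + 90 + 104 + 100 = £1318.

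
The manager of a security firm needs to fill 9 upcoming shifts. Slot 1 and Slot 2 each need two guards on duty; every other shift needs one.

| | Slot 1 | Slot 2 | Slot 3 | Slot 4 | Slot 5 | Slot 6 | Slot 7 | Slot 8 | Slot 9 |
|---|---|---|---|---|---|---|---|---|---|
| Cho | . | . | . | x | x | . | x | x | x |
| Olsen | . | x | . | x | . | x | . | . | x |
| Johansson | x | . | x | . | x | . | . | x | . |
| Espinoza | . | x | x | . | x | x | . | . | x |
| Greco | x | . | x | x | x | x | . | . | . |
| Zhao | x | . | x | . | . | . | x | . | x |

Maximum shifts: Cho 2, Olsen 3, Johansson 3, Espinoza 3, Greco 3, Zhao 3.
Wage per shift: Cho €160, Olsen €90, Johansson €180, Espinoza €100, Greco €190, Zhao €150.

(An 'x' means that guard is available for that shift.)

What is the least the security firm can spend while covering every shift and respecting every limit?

Slot 2 can only be covered by Olsen and Espinoza, so that assignment is forced.
Picking the cheapest available guard for each shift independently would cost €1300, but that ignores the shift limits.
An optimal schedule: Slot 1→Zhao+Johansson, Slot 2→Olsen+Espinoza, Slot 3→Espinoza, Slot 4→Olsen, Slot 5→Espinoza, Slot 6→Olsen, Slot 7→Zhao, Slot 8→Cho, Slot 9→Zhao.
Total: 150 + 180 + 90 + 100 + 100 + 90 + 100 + 90 + 150 + 160 + 150 = €1360.

€1360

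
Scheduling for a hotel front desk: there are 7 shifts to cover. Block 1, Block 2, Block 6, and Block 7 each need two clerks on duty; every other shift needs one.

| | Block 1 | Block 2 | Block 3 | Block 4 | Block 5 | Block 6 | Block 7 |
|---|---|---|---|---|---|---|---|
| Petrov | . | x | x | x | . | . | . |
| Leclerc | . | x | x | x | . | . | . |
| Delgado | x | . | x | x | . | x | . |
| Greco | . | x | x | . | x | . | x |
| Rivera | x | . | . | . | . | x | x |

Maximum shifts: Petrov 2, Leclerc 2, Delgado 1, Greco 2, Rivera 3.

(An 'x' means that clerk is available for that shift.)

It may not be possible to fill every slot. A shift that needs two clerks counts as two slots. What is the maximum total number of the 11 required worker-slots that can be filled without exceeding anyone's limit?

10

Total capacity across all clerks is 2+2+1+2+3 = 10, and 11 slots are needed, so at most 10 can be filled.
An assignment achieving 10: Block 1→Delgado+Rivera, Block 2→Petrov+Leclerc, Block 3→Leclerc, Block 4→Petrov, Block 5→Greco, Block 6→Rivera, Block 7→Greco+Rivera.
Loads: Petrov 2/2, Leclerc 2/2, Delgado 1/1, Greco 2/2, Rivera 3/3.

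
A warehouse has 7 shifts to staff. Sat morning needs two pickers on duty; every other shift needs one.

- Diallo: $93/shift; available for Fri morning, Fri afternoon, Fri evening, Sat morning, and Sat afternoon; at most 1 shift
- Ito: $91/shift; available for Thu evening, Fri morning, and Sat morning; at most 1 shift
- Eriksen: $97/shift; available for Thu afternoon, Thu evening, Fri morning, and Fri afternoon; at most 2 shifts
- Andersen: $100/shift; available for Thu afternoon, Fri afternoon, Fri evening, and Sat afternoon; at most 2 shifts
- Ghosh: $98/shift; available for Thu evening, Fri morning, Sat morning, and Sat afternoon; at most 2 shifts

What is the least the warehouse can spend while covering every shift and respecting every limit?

Picking the cheapest available picker for each shift independently would cost $742, but that ignores the shift limits.
An optimal schedule: Thu afternoon→Eriksen, Thu evening→Eriksen, Fri morning→Ghosh, Fri afternoon→Andersen, Fri evening→Diallo, Sat morning→Ito+Ghosh, Sat afternoon→Andersen.
Total: 97 + 97 + 98 + 100 + 93 + 91 + 98 + 100 = $774.

$774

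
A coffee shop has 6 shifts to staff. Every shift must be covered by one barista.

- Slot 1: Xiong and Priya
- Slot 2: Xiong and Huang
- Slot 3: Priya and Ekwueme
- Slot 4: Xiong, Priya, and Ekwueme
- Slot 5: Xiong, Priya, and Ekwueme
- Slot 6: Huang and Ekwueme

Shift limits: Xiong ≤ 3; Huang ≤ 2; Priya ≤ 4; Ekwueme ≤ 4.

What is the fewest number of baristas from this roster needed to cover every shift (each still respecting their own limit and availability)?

2

6 slots to fill and no one can take more than 4, so at least ⌈6/4⌉ = 2 baristas are needed.
Xiong and Ekwueme alone can cover everything: Slot 1→Xiong, Slot 2→Xiong, Slot 3→Ekwueme, Slot 4→Xiong, Slot 5→Ekwueme, Slot 6→Ekwueme.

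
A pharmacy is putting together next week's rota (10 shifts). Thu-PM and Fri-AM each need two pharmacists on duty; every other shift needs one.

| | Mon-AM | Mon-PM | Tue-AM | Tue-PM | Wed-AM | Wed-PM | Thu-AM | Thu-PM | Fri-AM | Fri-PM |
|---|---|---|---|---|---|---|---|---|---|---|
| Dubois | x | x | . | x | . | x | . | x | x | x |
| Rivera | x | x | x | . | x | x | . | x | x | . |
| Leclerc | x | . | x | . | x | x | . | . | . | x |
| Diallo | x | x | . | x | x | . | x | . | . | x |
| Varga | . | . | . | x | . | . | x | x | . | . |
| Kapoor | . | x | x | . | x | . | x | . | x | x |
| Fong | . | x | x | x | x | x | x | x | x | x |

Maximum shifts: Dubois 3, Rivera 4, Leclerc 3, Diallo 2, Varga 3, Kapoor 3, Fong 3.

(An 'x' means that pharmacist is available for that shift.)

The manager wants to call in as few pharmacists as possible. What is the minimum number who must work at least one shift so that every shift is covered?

4

12 slots to fill and no one can take more than 4, so at least ⌈12/4⌉ = 3 pharmacists are needed.
Any 3 pharmacists together have capacity at most 4+3+3 = 10 < 12 slots, so 3 can never suffice.
Dubois, Rivera, Leclerc, and Diallo alone can cover everything: Mon-AM→Diallo, Mon-PM→Rivera, Tue-AM→Rivera, Tue-PM→Dubois, Wed-AM→Leclerc, Wed-PM→Leclerc, Thu-AM→Diallo, Thu-PM→Dubois+Rivera, Fri-AM→Dubois+Rivera, Fri-PM→Leclerc.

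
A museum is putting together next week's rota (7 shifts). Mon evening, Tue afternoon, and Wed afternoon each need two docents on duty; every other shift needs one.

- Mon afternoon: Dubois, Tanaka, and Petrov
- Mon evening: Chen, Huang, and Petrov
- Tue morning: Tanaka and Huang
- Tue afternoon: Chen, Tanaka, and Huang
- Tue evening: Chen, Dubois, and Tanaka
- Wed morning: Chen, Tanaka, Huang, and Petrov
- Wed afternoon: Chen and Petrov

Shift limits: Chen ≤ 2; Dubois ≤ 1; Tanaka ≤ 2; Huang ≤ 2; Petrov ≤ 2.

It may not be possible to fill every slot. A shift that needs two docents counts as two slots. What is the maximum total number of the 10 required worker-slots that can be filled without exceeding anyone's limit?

Total capacity across all docents is 2+1+2+2+2 = 9, and 10 slots are needed, so at most 9 can be filled.
An assignment achieving 9: Mon afternoon→Dubois, Mon evening→Chen+Huang, Tue morning→Tanaka, Tue afternoon→Tanaka+Huang, Wed morning→Petrov, Wed afternoon→Chen+Petrov.
Loads: Chen 2/2, Dubois 1/1, Tanaka 2/2, Huang 2/2, Petrov 2/2.

9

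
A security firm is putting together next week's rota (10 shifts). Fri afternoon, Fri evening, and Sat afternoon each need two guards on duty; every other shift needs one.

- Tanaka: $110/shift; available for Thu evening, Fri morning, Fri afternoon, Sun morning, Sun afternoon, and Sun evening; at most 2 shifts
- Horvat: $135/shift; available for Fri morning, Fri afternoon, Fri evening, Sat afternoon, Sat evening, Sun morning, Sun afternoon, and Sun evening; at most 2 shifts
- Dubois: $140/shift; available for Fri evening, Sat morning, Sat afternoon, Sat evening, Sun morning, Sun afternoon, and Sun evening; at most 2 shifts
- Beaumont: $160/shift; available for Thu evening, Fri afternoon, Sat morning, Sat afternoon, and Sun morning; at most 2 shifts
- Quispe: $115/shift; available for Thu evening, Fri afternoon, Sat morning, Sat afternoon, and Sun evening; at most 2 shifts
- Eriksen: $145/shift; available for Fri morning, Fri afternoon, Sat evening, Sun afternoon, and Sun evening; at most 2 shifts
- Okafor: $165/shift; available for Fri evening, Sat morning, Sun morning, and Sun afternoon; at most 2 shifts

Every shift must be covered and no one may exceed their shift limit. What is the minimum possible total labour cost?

$1775

Picking the cheapest available guard for each shift independently would cost $1550, but that ignores the shift limits.
An optimal schedule: Thu evening→Tanaka, Fri morning→Tanaka, Fri afternoon→Quispe+Eriksen, Fri evening→Horvat+Dubois, Sat morning→Dubois, Sat afternoon→Beaumont+Quispe, Sat evening→Horvat, Sun morning→Beaumont, Sun afternoon→Okafor, Sun evening→Eriksen.
Total: 110 + 110 + 115 + 145 + 135 + 140 + 140 + 160 + 115 + 135 + 160 + 165 + 145 = $1775.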